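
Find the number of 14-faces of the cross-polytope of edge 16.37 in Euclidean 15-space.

f_14(15-orthoplex) = 2^15 · (15 choose 15) = 32768.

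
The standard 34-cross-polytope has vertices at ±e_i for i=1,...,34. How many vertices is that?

Number of vertices = 2n = 68.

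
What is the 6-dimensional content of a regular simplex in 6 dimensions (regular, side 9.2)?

V_6 = √(7) · 9.2^6 / (6! · 2^(6/2)) ≈ 278.518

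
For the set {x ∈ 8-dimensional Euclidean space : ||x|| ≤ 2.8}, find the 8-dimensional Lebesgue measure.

V_8(2.8) = π^(8/2) · (2.8)^8 / Γ(8/2 + 1) ≈ 15333.9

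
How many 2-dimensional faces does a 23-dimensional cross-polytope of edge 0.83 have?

An n-cross-polytope has 2^(k+1)·C(n,k+1) k-faces. Here 2^3·C(23,3) = 8·1771 = 14168.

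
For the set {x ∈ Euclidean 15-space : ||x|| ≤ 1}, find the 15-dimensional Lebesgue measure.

V_15(1) = π^(15/2) · (1)^15 / Γ(15/2 + 1) = 256·π^7/2027025 ≈ 0.381443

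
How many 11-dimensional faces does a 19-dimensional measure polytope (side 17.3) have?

Choose 11 of 19 axes to span the face (C(19,11) = 75582 ways), then fix each of the remaining 8 coordinates at one of its two extreme values (2^8 = 256 ways): 75582·256 = 19348992.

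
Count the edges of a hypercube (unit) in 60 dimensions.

The 60-cube has n·2^(n-1) = 60·2^59 = 60·576460752303423488 = 34587645138205409280 edges.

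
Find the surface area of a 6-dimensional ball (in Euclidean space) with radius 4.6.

|∂B_6(4.6)| ≈ 63861.5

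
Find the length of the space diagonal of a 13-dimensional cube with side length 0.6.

Diagonal = √13 · 0.6 ≈ 2.16333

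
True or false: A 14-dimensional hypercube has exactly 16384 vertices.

True. The 14-cube has 2^14 = 16384 vertices.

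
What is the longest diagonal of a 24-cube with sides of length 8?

d = √(8² + 8² + ... + 8²) [24 terms] = √(24·8²) = 8√24 ≈ 39.1918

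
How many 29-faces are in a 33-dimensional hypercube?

f_29(33-cube) = (33 choose 29) · 2^4 = 654720.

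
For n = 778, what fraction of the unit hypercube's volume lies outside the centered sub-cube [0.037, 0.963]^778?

The inner cube has side 1-2·0.037 = 0.926 and volume (0.926)^778 ≈ 1.055e-26, so the shell holds 1 - 1.055e-26 of the volume.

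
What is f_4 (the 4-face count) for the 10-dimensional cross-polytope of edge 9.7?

An n-cross-polytope has 2^(k+1)·C(n,k+1) k-faces. Here 2^5·C(10,5) = 32·252 = 8064.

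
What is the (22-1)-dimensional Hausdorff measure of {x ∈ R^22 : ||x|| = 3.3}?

The surface area of an n-ball is 2π^(n/2) r^(n-1) / Γ(n/2). For n=22, r=3.3: 1.25519e+10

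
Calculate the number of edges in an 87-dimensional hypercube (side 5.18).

Each of the 2^87 = 154742504910672534362390528 vertices has degree 87; total edges = 87·2^87/2 = 6731298963614255244763987968.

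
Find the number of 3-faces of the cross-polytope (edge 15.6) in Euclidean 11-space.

Each 3-face is the convex hull of 4 vertices, one chosen as ±e_i from each of 4 distinct axes: 2^4·C(11,4) = 5280.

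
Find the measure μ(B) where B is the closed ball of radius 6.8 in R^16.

Volume = π^{16/2}·(6.8)^16/Γ(9) ≈ 4.91837e+12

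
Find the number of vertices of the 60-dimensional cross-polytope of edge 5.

Number of vertices = 2n = 120.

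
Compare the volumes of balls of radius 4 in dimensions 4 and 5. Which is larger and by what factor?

V_4(4) ≈ 1263.31, V_5(4) ≈ 5390.12. The 5-ball is larger by a factor of 4.267.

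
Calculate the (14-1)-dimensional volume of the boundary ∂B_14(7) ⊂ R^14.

The surface area of an n-ball is 2π^(n/2) r^(n-1) / Γ(n/2). For n=14, r=7: 96889010407·π^7/360 ≈ 8.1287e+11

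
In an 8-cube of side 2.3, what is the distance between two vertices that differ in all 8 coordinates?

Diagonal = √8 · 2.3 ≈ 6.50538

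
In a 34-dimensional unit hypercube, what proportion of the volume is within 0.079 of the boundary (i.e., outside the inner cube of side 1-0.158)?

The inner cube has side 1-2·0.079 = 0.842 and volume (0.842)^34 ≈ 0.002888, so the shell holds 0.997112 of the volume.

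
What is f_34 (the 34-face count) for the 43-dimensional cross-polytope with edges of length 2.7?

An n-cross-polytope has 2^(k+1)·C(n,k+1) k-faces. Here 2^35·C(43,35) = 34359738368·145008513 = 4982454567812726784.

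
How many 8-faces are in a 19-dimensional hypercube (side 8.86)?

Number of 8-faces = C(19,8) · 2^(19-8) = 75582 · 2048 = 154791936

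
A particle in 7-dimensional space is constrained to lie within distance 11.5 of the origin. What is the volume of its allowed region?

Volume = π^{7/2}·(11.5)^7/Γ(9/2) = 3404825447·π^3/840 ≈ 1.2568e+08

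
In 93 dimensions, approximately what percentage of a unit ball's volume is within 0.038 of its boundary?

1 - (1-0.038)^93 ≈ 0.972755 ≈ 97.28%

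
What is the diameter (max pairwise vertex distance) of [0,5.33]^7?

Diagonal = √7 · 5.33 ≈ 14.1019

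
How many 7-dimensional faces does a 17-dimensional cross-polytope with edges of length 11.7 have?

Number of 7-faces = 2^(7+1) · C(17,7+1) = 256 · 24310 = 6223360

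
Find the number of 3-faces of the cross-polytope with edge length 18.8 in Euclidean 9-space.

f_3(9-orthoplex) = 2^4 · (9 choose 4) = 2016.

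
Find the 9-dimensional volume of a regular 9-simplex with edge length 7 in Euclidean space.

Volume = 7^9 · √(10/2^9) / 9! ≈ 15.5412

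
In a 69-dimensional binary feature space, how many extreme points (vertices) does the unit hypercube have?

Each vertex is a binary string of length 69, so there are 2^69 = 590295810358705651712.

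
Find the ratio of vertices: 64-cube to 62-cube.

The 64-cube has 2^64 = 18446744073709551616 vertices. The 62-cube has 2^62 = 4611686018427387904 vertices. Ratio: 18446744073709551616/4611686018427387904 = 4.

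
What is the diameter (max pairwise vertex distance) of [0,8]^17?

Diagonal = √17 · 8 ≈ 32.9848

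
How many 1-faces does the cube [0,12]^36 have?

Each of the 2^36 = 68719476736 vertices has degree 36; total edges = 36·2^36/2 = 1236950581248.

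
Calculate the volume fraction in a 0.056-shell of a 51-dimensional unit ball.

Shell fraction = 1 - (1-0.056)^51 ≈ 0.947086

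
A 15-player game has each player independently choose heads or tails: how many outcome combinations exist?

An n-cube has 2^n vertices; for n = 15 that is 2^15 = 32768.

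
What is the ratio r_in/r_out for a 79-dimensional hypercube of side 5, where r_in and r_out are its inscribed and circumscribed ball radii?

For an n-cube of any side s, the inradius is s/2 and the circumradius is s√n/2, so the ratio is 1/√79 ≈ 0.112509.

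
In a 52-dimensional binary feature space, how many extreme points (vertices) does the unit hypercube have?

Each vertex is a binary string of length 52, so there are 2^52 = 4503599627370496.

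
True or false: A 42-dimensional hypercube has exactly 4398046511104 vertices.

True. The 42-cube has 2^42 = 4398046511104 vertices.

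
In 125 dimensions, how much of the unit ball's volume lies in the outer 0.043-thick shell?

Shell fraction = 1 - (1-0.043)^125 ≈ 0.995889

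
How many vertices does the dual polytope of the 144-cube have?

The vertices are ±e_1, ..., ±e_144, so there are 2·144 = 288.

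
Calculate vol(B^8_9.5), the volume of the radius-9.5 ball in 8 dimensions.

V_8(9.5) = π^(8/2) · (9.5)^8 / Γ(8/2 + 1) = 16983563041·π^4/6144 ≈ 2.69263e+08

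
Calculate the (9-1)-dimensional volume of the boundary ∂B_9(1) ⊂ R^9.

S = n·V_n(r)/r = 9·V_9(1)/1 (volume-to-surface relation), giving 32·π^4/105 ≈ 29.6866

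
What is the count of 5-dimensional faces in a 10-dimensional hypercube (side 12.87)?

Choose 5 of 10 axes to span the face (C(10,5) = 252 ways), then fix each of the remaining 5 coordinates at one of its two extreme values (2^5 = 32 ways): 252·32 = 8064.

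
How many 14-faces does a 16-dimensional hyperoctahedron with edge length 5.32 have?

An n-cross-polytope has 2^(k+1)·C(n,k+1) k-faces. Here 2^15·C(16,15) = 32768·16 = 524288.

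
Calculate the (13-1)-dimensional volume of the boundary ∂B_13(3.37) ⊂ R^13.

The surface area of an n-ball is 2π^(n/2) r^(n-1) / Γ(n/2). For n=13, r=3.37: 2.54006e+07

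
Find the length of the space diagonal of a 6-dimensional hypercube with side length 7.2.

||(7.2,7.2,...,7.2)|| = √(6)·7.2 ≈ 17.6363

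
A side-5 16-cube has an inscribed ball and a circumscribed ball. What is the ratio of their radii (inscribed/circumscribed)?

For an n-cube of any side s, the inradius is s/2 and the circumradius is s√n/2, so the ratio is 1/√16 ≈ 0.25.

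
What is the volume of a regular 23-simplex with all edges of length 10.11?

Volume = 10.11^23 · √(24/2^23) / 23! ≈ 0.00841478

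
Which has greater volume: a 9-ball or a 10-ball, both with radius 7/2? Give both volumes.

V_9(3.5) ≈ 259974. V_10(3.5) ≈ 703475. The 10-ball is larger.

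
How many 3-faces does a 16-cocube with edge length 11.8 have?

Number of 3-faces = 2^(3+1) · C(16,3+1) = 16 · 1820 = 29120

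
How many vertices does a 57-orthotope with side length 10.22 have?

Each vertex is a binary string of length 57, so there are 2^57 = 144115188075855872.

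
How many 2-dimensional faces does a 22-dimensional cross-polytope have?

f_2(22-orthoplex) = 2^3 · (22 choose 3) = 12320.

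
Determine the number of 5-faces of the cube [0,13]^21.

f_5(21-cube) = (21 choose 5) · 2^16 = 1333592064.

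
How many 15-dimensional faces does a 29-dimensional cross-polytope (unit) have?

Each 15-face is the convex hull of 16 vertices, one chosen as ±e_i from each of 16 distinct axes: 2^16·C(29,16) = 4447529533440.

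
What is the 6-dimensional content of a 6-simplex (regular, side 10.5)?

V_6 = √(7) · 10.5^6 / (6! · 2^(6/2)) ≈ 615.549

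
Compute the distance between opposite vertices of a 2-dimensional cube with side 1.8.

The space diagonal of an n-cube of side s is s√n. Here 1.8·√2 ≈ 2.54558.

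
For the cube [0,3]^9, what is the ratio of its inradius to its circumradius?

r_in = 3/2 (half the side); r_out = 3√9/2 (half the diagonal). Ratio = 1/√9 ≈ 0.333333.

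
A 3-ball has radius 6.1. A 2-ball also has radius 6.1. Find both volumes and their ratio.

V_3(6.1) ≈ 950.776. V_2(6.1) ≈ 116.899. Ratio V_3/V_2 ≈ 8.133.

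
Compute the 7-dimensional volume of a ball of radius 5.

V = 250000·π^3/21 ≈ 369122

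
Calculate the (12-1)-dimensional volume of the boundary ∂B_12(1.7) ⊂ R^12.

|∂B_12(1.7)| ≈ 5491.44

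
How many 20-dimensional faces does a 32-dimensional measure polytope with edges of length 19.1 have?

f_20(32-cube) = (32 choose 20) · 2^12 = 924847472640.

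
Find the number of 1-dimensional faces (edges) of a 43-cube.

Each of the 2^43 = 8796093022208 vertices has degree 43; total edges = 43·2^43/2 = 189115999977472.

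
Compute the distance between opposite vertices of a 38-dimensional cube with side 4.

d = √(4² + 4² + ... + 4²) [38 terms] = √(38·4²) = 4√38 ≈ 24.6577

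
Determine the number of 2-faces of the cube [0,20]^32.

f_2(32-cube) = (32 choose 2) · 2^30 = 532575944704.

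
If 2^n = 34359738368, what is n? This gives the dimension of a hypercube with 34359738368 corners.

n = log_2(34359738368) = 35.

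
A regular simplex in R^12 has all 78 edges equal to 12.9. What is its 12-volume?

V_12 = √(13) · 12.9^12 / (12! · 2^(12/2)) ≈ 2497.65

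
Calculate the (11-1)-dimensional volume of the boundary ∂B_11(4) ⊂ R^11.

S_11(4) = 2·π^(11/2)·(4)^10 / Γ(11/2) = 67108864·π^5/945 ≈ 2.17319e+07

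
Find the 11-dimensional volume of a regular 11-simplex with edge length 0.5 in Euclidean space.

V = (0.5^11 / 11!) · √((11+1) / 2^11) ≈ 9.36354e-13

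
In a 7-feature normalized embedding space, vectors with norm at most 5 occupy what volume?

The n-ball volume is π^(n/2)·r^n/Γ(n/2+1). With n=7, r=5: V = 250000·π^3/21 ≈ 369122.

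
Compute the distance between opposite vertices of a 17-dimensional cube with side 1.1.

||(1.1,1.1,...,1.1)|| = √(17)·1.1 ≈ 4.53542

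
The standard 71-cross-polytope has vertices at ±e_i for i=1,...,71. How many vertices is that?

Number of vertices = 2n = 142.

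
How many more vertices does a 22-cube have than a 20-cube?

The 22-cube has 2^22 = 4194304 vertices. The 20-cube has 2^20 = 1048576 vertices. Difference: 4194304 - 1048576 = 3145728.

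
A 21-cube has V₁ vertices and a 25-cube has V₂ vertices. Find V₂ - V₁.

V₁ = 2^21 = 2097152. V₂ = 2^25 = 33554432. V₂ - V₁ = 31457280.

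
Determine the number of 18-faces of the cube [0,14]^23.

An n-cube has C(n,k)·2^(n-k) k-faces. Here C(23,18)·2^5 = 33649·32 = 1076768.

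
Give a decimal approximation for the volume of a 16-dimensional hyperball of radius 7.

The n-ball volume is π^(n/2)·r^n/Γ(n/2+1). With n=16, r=7: V = 4747561509943·π^8/5760 ≈ 7.82073e+12.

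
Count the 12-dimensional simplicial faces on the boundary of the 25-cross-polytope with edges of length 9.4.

Number of 12-faces = 2^(12+1) · C(25,12+1) = 8192 · 5200300 = 42600857600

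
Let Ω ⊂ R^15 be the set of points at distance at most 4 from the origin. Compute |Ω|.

The n-ball volume is π^(n/2)·r^n/Γ(n/2+1). With n=15, r=4: V = 274877906944·π^7/2027025 ≈ 4.09572e+08.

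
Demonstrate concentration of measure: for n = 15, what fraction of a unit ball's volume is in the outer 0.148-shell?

1 - (1-0.148)^15 ≈ 0.909511 ≈ 90.95%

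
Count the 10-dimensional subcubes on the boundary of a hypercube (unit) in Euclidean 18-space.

Number of 10-faces = C(18,10) · 2^(18-10) = 43758 · 256 = 11202048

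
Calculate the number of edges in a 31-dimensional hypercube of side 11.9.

Each of the 2^31 = 2147483648 vertices has degree 31; total edges = 31·2^31/2 = 33285996544.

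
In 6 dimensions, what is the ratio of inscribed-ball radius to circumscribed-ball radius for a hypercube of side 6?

Ratio = (s/2)/(s√6/2) = 6^(-1/2) ≈ 0.408248.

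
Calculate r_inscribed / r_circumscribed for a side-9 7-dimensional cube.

r_in = 9/2 (half the side); r_out = 9√7/2 (half the diagonal). Ratio = 1/√7 ≈ 0.377964.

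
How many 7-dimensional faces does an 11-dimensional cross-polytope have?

Each 7-face is the convex hull of 8 vertices, one chosen as ±e_i from each of 8 distinct axes: 2^8·C(11,8) = 42240.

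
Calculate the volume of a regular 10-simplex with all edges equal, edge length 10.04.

V_10 = √(11) · 10.04^10 / (10! · 2^(10/2)) ≈ 297.249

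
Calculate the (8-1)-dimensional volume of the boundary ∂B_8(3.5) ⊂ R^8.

The surface area of an n-ball is 2π^(n/2) r^(n-1) / Γ(n/2). For n=8, r=3.5: 823543·π^4/384 ≈ 208908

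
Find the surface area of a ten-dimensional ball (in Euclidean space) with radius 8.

|∂B_10(8)| = 33554432·π^5/3 ≈ 3.42277e+09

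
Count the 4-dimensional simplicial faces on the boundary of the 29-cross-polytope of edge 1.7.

Number of 4-faces = 2^(4+1) · C(29,4+1) = 32 · 118755 = 3800160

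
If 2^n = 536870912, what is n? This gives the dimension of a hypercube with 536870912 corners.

Since 2^n = 536870912, we have n = 29.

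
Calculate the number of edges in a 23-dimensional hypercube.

Number of 1-faces = C(23,1)·2^(23-1) = 23·4194304 = 96468992.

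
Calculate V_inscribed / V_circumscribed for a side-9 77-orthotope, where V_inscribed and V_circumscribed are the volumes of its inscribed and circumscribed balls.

V_in / V_out = (r_in/r_out)^77 = (1/√77)^77 = 77^(-77/2) ≈ 2.34481e-73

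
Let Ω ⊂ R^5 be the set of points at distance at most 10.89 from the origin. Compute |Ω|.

The n-ball volume is π^(n/2)·r^n/Γ(n/2+1). With n=5, r=10.89: V ≈ 806191.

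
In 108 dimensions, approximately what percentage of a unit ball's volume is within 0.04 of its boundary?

1 - (1-0.04)^108 ≈ 0.98783 ≈ 98.78%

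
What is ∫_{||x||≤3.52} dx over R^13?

Volume = π^{13/2}·(3.52)^13/Γ(15/2) ≈ 1.15983e+07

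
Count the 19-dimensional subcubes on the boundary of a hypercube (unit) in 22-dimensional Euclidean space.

Choose 19 of 22 axes to span the face (C(22,19) = 1540 ways), then fix each of the remaining 3 coordinates at one of its two extreme values (2^3 = 8 ways): 1540·8 = 12320.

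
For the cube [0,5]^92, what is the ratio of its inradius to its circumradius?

r_in = 5/2 (half the side); r_out = 5√92/2 (half the diagonal). Ratio = 1/√92 ≈ 0.104257.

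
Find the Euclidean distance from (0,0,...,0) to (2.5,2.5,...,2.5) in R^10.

Diagonal = √10 · 2.5 ≈ 7.90569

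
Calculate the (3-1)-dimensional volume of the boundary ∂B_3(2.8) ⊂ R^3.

The surface area of an n-ball is 2π^(n/2) r^(n-1) / Γ(n/2). For n=3, r=2.8: 4πr² = 4π·(2.8)² ≈ 98.5203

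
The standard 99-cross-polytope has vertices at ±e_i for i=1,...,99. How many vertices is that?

The vertices are ±e_1, ..., ±e_99, so there are 2·99 = 198.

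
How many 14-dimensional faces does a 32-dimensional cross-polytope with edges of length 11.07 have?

Number of 14-faces = 2^(14+1) · C(32,14+1) = 32768 · 565722720 = 18537602088960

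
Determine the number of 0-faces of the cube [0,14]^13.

An n-cube has C(n,k)·2^(n-k) k-faces. Here C(13,0)·2^13 = 1·8192 = 8192.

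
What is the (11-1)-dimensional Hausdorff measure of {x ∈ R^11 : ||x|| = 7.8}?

S_11(7.8) = 2·π^(11/2)·(7.8)^10 / Γ(11/2) ≈ 1.7276e+10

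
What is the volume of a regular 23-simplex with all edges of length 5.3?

For a regular n-simplex with edge a, V = (a^n / n!)·√((n+1)/2^n). With a=5.3, n=23: V ≈ 2.97928e-09.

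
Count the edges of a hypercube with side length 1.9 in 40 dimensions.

The 40-cube has n·2^(n-1) = 40·2^39 = 40·549755813888 = 21990232555520 edges.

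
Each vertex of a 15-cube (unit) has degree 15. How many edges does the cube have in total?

The 15-cube has n·2^(n-1) = 15·2^14 = 15·16384 = 245760 edges.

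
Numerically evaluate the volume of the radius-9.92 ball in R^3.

Volume = π^{3/2}·(9.92)^3/Γ(5/2) ≈ 4089.06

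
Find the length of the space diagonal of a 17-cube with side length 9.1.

The space diagonal of an n-cube of side s is s√n. Here 9.1·√17 ≈ 37.5203.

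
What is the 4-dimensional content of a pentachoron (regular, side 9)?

V = (9^4 / 4!) · √((4+1) / 2^4) ≈ 152.821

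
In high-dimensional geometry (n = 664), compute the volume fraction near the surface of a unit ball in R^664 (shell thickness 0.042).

1 - (1-0.042)^664 ≈ 1 - 4.233e-13 ≈ (100 - 4.23e-11)%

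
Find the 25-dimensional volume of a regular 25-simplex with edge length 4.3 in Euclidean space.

For a regular n-simplex with edge a, V = (a^n / n!)·√((n+1)/2^n). With a=4.3, n=25: V ≈ 3.89652e-13.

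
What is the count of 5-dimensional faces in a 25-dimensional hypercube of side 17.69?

Choose 5 of 25 axes to span the face (C(25,5) = 53130 ways), then fix each of the remaining 20 coordinates at one of its two extreme values (2^20 = 1048576 ways): 53130·1048576 = 55710842880.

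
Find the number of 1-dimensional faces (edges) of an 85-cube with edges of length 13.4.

Number of 1-faces = C(85,1)·2^(85-1) = 85·19342813113834066795298816 = 1644139114675895677600399360.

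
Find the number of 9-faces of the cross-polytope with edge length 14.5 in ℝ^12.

An n-cross-polytope has 2^(k+1)·C(n,k+1) k-faces. Here 2^10·C(12,10) = 1024·66 = 67584.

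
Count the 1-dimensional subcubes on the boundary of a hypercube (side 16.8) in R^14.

An n-cube has C(n,k)·2^(n-k) k-faces. Here C(14,1)·2^13 = 14·8192 = 114688.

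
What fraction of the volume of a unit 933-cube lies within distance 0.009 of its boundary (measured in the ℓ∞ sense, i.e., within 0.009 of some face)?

1 - (1 - 2·0.009)^933 = 1 - 0.982^933 ≈ 0.9999999563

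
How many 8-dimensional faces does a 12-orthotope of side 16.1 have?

Choose 8 of 12 axes to span the face (C(12,8) = 495 ways), then fix each of the remaining 4 coordinates at one of its two extreme values (2^4 = 16 ways): 495·16 = 7920.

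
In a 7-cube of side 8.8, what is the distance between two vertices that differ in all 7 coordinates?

The space diagonal of an n-cube of side s is s√n. Here 8.8·√7 ≈ 23.2826.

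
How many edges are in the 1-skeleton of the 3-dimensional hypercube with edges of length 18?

The 3-cube has n·2^(n-1) = 3·2^2 = 3·4 = 12 edges.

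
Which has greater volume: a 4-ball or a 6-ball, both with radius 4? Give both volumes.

V_4(4) ≈ 1263.31. V_6(4) ≈ 21167. The 6-ball is larger.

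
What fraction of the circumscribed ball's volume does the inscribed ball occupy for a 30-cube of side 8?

V_in / V_out = (r_in/r_out)^30 = (1/√30)^30 = 30^(-30/2) ≈ 6.96917e-23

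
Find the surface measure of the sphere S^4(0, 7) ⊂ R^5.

|∂B_5(7)| = 19208·π^2/3 ≈ 63191.8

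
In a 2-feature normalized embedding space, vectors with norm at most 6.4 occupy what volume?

Volume = π^{2/2}·(6.4)^2/Γ(2) ≈ 128.68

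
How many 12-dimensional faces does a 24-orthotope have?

An n-cube has C(n,k)·2^(n-k) k-faces. Here C(24,12)·2^12 = 2704156·4096 = 11076222976.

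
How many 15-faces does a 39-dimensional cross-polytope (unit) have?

Each 15-face is the convex hull of 16 vertices, one chosen as ±e_i from each of 16 distinct axes: 2^16·C(39,16) = 2471445200240640.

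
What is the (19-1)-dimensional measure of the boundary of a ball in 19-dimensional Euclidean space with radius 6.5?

|∂B_19(6.5)| = 8650415919381337933·π^9/678585600 ≈ 3.79998e+14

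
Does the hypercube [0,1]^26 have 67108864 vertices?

True. The 26-cube has 2^26 = 67108864 vertices.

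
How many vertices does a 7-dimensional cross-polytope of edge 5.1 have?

The 7-dimensional cross-polytope has 2n = 2·7 = 14 vertices.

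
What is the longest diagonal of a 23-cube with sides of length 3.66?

d = √(3.66² + 3.66² + ... + 3.66²) [23 terms] = √(23·3.66²) = 3.66√23 ≈ 17.5527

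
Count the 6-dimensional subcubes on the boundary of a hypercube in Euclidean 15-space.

Choose 6 of 15 axes to span the face (C(15,6) = 5005 ways), then fix each of the remaining 9 coordinates at one of its two extreme values (2^9 = 512 ways): 5005·512 = 2562560.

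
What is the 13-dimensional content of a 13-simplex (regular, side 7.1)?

V_13 = √(14) · 7.1^13 / (13! · 2^(13/2)) ≈ 0.773477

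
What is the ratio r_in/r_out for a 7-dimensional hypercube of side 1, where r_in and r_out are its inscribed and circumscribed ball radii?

r_in / r_out = (1/2) / (1√7/2) = 1/√7 ≈ 0.377964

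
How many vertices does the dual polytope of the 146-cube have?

Number of vertices = 2n = 292.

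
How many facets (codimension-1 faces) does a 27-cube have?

Number of 26-faces = C(27,26) · 2^(27-26) = 27 · 2 = 54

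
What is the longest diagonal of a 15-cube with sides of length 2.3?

d = √(2.3² + 2.3² + ... + 2.3²) [15 terms] = √(15·2.3²) = 2.3√15 ≈ 8.90786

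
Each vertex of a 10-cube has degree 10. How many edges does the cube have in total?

Number of 1-faces = C(10,1)·2^(10-1) = 10·512 = 5120.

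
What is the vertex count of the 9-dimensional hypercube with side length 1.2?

An n-cube has 2^n vertices; for n = 9 that is 2^9 = 512.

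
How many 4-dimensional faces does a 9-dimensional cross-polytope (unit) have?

An n-cross-polytope has 2^(k+1)·C(n,k+1) k-faces. Here 2^5·C(9,5) = 32·126 = 4032.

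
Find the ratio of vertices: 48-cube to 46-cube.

The 48-cube has 2^48 = 281474976710656 vertices. The 46-cube has 2^46 = 70368744177664 vertices. Ratio: 281474976710656/70368744177664 = 4.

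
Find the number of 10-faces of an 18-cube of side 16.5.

An n-cube has C(n,k)·2^(n-k) k-faces. Here C(18,10)·2^8 = 43758·256 = 11202048.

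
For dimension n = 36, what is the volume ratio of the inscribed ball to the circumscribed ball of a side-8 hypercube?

The radii are 8/2 and 8√36/2, so the volume ratio is (1/√36)^36 = 36^{-36/2} ≈ 9.69516e-29.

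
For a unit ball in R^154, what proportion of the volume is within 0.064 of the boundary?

Shell fraction = 1 - (1-0.064)^154 ≈ 0.999962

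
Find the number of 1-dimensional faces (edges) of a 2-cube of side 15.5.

An n-cube has n·2^(n-1) edges. With n = 2: 2·2 = 4.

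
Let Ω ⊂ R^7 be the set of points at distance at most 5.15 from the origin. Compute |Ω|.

Volume = π^{7/2}·(5.15)^7/Γ(9/2) ≈ 453974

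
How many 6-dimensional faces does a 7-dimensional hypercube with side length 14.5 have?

f_6(7-cube) = (7 choose 6) · 2^1 = 14.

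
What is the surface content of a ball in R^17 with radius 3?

|∂B_17(3)| = 272097792·π^8/25025 ≈ 1.03169e+08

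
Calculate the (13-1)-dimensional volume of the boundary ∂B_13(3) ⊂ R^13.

|∂B_13(3)| = 2519424·π^6/385 ≈ 6.29129e+06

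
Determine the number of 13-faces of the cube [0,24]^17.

An n-cube has C(n,k)·2^(n-k) k-faces. Here C(17,13)·2^4 = 2380·16 = 38080.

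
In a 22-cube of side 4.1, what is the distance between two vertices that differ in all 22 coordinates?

||(4.1,4.1,...,4.1)|| = √(22)·4.1 ≈ 19.2307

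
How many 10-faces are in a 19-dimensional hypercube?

Choose 10 of 19 axes to span the face (C(19,10) = 92378 ways), then fix each of the remaining 9 coordinates at one of its two extreme values (2^9 = 512 ways): 92378·512 = 47297536.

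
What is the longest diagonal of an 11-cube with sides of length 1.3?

||(1.3,1.3,...,1.3)|| = √(11)·1.3 ≈ 4.31161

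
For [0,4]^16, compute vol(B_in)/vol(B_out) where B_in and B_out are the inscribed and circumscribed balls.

Volume scales as r^n, and r_in/r_out = 1/√16, giving (1/√16)^16 ≈ 2.32831e-10.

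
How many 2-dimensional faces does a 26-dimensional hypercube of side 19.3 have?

f_2(26-cube) = (26 choose 2) · 2^24 = 5452595200.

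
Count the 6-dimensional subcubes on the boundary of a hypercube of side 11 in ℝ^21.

Number of 6-faces = C(21,6) · 2^(21-6) = 54264 · 32768 = 1778122752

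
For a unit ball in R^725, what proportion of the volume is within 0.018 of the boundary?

1 - (1-0.018)^725 ≈ 0.9999980909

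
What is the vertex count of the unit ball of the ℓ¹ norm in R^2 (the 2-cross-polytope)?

The 2-dimensional cross-polytope has 2n = 2·2 = 4 vertices.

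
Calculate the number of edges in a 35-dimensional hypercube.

The 35-cube has n·2^(n-1) = 35·2^34 = 35·17179869184 = 601295421440 edges.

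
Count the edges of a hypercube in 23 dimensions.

Each of the 2^23 = 8388608 vertices has degree 23; total edges = 23·2^23/2 = 96468992.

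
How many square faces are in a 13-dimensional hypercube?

f_2(13-cube) = (13 choose 2) · 2^11 = 159744.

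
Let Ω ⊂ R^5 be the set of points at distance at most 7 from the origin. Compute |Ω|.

The n-ball volume is π^(n/2)·r^n/Γ(n/2+1). With n=5, r=7: V = 134456·π^2/15 ≈ 88468.5.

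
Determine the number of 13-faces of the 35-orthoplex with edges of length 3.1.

Number of 13-faces = 2^(13+1) · C(35,13+1) = 16384 · 2319959400 = 38010214809600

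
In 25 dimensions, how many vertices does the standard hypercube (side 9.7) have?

The 25-cube has 2^25 = 33554432 vertices.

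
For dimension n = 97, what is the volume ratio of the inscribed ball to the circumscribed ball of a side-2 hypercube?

The radii are 2/2 and 2√97/2, so the volume ratio is (1/√97)^97 = 97^{-97/2} ≈ 4.38098e-97.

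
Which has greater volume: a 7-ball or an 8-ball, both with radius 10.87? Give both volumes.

V_7(10.87) ≈ 8.47202e+07. V_8(10.87) ≈ 7.91088e+08. The 8-ball is larger.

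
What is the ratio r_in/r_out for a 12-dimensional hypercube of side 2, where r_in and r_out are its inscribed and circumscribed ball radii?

r_in = 2/2 (half the side); r_out = 2√12/2 (half the diagonal). Ratio = 1/√12 ≈ 0.288675.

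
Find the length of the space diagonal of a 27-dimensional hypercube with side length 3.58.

d = √(3.58² + 3.58² + ... + 3.58²) [27 terms] = √(27·3.58²) = 3.58√27 ≈ 18.6022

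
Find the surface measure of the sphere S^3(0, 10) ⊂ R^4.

S = n·V_n(r)/r = 4·V_4(10)/10 (volume-to-surface relation), giving 2000·π^2 ≈ 19739.2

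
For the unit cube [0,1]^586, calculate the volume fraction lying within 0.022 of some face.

The inner cube has side 1-2·0.022 = 0.956 and volume (0.956)^586 ≈ 3.534e-12, so the shell holds 1 - 3.534e-12 of the volume.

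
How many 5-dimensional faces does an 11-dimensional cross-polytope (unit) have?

An n-cross-polytope has 2^(k+1)·C(n,k+1) k-faces. Here 2^6·C(11,6) = 64·462 = 29568.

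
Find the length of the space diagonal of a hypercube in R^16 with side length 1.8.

Diagonal = √16 · 1.8 = 7.2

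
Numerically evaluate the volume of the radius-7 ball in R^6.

V_6(7) = π^(6/2) · (7)^6 / Γ(6/2 + 1) = 117649·π^3/6 ≈ 607976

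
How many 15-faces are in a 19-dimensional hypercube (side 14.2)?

Choose 15 of 19 axes to span the face (C(19,15) = 3876 ways), then fix each of the remaining 4 coordinates at one of its two extreme values (2^4 = 16 ways): 3876·16 = 62016.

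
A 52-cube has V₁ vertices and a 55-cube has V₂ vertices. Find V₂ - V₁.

V₁ = 2^52 = 4503599627370496. V₂ = 2^55 = 36028797018963968. V₂ - V₁ = 31525197391593472.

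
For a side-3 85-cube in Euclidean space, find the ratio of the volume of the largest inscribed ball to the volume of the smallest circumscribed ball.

V_in / V_out = (r_in/r_out)^85 = (1/√85)^85 = 85^(-85/2) ≈ 9.99299e-83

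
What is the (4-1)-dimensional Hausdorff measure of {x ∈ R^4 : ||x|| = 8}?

S_4(8) = 2·π^(4/2)·(8)^3 / Γ(4/2) = 1024·π^2 ≈ 10106.5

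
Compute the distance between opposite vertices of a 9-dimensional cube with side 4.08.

||(4.08,4.08,...,4.08)|| = √(9)·4.08 = 12.24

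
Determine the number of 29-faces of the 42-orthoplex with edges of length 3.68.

f_29(42-orthoplex) = 2^30 · (42 choose 30) = 11873562597326323712.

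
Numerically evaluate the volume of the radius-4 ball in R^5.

V_5(4) = π^(5/2) · (4)^5 / Γ(5/2 + 1) = 8192·π^2/15 ≈ 5390.12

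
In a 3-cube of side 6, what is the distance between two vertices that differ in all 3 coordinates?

The space diagonal of an n-cube of side s is s√n. Here 6·√3 ≈ 10.3923.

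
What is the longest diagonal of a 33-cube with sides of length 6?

Diagonal = √33 · 6 ≈ 34.4674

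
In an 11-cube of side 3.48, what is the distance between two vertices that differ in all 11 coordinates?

The space diagonal of an n-cube of side s is s√n. Here 3.48·√11 ≈ 11.5419.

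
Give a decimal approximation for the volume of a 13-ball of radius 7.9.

The n-ball volume is π^(n/2)·r^n/Γ(n/2+1). With n=13, r=7.9: V ≈ 4.25102e+11.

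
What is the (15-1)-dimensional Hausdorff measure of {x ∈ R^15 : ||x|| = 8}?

|∂B_15(8)| = 1125899906842624·π^7/135135 ≈ 2.51641e+13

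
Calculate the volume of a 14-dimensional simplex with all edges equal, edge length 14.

V = (14^14 / 14!) · √((14+1) / 2^14) ≈ 3856.74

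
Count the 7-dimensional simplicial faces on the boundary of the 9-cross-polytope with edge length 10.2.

Each 7-face is the convex hull of 8 vertices, one chosen as ±e_i from each of 8 distinct axes: 2^8·C(9,8) = 2304.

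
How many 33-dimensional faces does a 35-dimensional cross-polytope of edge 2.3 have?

Each 33-face is the convex hull of 34 vertices, one chosen as ±e_i from each of 34 distinct axes: 2^34·C(35,34) = 601295421440.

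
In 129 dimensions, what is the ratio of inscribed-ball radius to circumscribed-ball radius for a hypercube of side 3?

For an n-cube of any side s, the inradius is s/2 and the circumradius is s√n/2, so the ratio is 1/√129 ≈ 0.0880451.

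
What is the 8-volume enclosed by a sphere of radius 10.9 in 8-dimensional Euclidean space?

Volume = π^{8/2}·(10.9)^8/Γ(5) ≈ 8.08724e+08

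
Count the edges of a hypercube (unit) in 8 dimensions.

An n-cube has n·2^(n-1) edges. With n = 8: 8·128 = 1024.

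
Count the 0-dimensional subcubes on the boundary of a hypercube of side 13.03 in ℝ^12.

Number of 0-faces = C(12,0) · 2^(12-0) = 1 · 4096 = 4096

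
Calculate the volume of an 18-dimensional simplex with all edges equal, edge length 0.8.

V_18 = √(19) · 0.8^18 / (18! · 2^(18/2)) ≈ 2.39544e-20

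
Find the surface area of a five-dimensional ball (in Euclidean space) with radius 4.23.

S_5(4.23) = 2·π^(5/2)·(4.23)^4 / Γ(5/2) ≈ 8426.16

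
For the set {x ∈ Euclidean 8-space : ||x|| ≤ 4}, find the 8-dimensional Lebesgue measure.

The n-ball volume is π^(n/2)·r^n/Γ(n/2+1). With n=8, r=4: V = 8192·π^4/3 ≈ 265992.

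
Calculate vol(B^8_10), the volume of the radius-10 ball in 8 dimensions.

Volume = π^{8/2}·(10)^8/Γ(5) = 12500000·π^4/3 ≈ 4.05871e+08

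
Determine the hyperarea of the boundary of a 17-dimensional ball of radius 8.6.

S_17(8.6) = 2·π^(17/2)·(8.6)^16 / Γ(17/2) ≈ 2.14578e+15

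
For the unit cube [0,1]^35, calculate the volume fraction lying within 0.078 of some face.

1 - (1 - 2·0.078)^35 = 1 - 0.844^35 ≈ 0.997358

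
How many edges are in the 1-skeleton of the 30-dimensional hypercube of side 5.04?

An n-cube has n·2^(n-1) edges. With n = 30: 30·536870912 = 16106127360.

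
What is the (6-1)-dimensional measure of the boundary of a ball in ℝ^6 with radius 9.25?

S = n·V_n(r)/r = 6·V_6(9.25)/9.25 (volume-to-surface relation), giving 2.0997e+06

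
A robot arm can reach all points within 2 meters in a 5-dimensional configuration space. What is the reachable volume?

Volume = π^{5/2}·(2)^5/Γ(7/2) = 256·π^2/15 ≈ 168.441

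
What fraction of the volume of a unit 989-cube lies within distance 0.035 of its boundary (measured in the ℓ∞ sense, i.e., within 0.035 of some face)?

1 - (1 - 2·0.035)^989 = 1 - 0.93^989 ≈ 1 - 6.755e-32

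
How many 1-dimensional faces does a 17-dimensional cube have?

f_1(17-cube) = (17 choose 1) · 2^16 = 1114112.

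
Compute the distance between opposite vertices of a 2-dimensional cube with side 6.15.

d = √(6.15² + 6.15² + ... + 6.15²) [2 terms] = √(2·6.15²) = 6.15√2 ≈ 8.69741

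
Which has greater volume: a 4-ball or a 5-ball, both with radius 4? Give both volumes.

V_4(4) ≈ 1263.31. V_5(4) ≈ 5390.12. The 5-ball is larger.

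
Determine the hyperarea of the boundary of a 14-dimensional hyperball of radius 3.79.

The surface area of an n-ball is 2π^(n/2) r^(n-1) / Γ(n/2). For n=14, r=3.79: 2.79291e+08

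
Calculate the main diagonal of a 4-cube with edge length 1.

The space diagonal of an n-cube of side s is s√n. Here 1·√4 = 2.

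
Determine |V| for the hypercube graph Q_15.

Number of vertices = 2^15 = 32768.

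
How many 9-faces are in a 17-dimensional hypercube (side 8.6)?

Choose 9 of 17 axes to span the face (C(17,9) = 24310 ways), then fix each of the remaining 8 coordinates at one of its two extreme values (2^8 = 256 ways): 24310·256 = 6223360.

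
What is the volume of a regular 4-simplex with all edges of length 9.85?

V = (9.85^4 / 4!) · √((4+1) / 2^4) ≈ 219.26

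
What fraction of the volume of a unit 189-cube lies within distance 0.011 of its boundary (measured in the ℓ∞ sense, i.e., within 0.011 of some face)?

The inner cube has side 1-2·0.011 = 0.978 and volume (0.978)^189 ≈ 0.01493, so the shell holds 0.985071 of the volume.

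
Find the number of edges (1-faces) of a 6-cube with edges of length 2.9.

Choose 1 of 6 axes to span the face (C(6,1) = 6 ways), then fix each of the remaining 5 coordinates at one of its two extreme values (2^5 = 32 ways): 6·32 = 192.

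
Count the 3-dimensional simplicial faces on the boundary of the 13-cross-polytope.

An n-cross-polytope has 2^(k+1)·C(n,k+1) k-faces. Here 2^4·C(13,4) = 16·715 = 11440.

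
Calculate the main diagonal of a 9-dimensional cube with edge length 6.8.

Diagonal = √9 · 6.8 = 20.4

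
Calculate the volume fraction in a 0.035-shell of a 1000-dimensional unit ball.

Shell fraction = 1 - (1-0.035)^1000 ≈ 1 - 3.368e-16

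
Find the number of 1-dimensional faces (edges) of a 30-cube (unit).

An n-cube has n·2^(n-1) edges. With n = 30: 30·536870912 = 16106127360.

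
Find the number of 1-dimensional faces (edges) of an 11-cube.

The 11-cube has n·2^(n-1) = 11·2^10 = 11·1024 = 11264 edges.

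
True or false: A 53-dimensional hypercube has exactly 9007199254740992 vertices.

True. The 53-cube has 2^53 = 9007199254740992 vertices.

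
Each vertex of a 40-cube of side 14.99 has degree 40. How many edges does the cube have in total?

The 40-cube has n·2^(n-1) = 40·2^39 = 40·549755813888 = 21990232555520 edges.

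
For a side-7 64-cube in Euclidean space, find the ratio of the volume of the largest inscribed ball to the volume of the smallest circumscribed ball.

V_in/V_out = n^(-n/2) = 64^(-64/2) ≈ 1.59309e-58.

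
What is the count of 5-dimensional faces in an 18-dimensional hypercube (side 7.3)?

Number of 5-faces = C(18,5) · 2^(18-5) = 8568 · 8192 = 70189056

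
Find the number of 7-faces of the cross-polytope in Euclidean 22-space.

Each 7-face is the convex hull of 8 vertices, one chosen as ±e_i from each of 8 distinct axes: 2^8·C(22,8) = 81861120.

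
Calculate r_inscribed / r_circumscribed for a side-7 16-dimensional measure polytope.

Ratio = (s/2)/(s√16/2) = 16^(-1/2) ≈ 0.25.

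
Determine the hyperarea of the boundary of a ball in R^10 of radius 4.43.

|∂B_10(4.43)| ≈ 1.67572e+07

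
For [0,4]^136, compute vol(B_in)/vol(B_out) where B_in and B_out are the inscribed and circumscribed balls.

Volume scales as r^n, and r_in/r_out = 1/√136, giving (1/√136)^136 ≈ 8.30528e-146.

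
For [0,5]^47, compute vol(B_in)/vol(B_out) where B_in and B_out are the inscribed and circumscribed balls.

The radii are 5/2 and 5√47/2, so the volume ratio is (1/√47)^47 = 47^{-47/2} ≈ 5.07809e-40.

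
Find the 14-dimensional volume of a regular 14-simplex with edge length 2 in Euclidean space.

V_14 = √(15) · 2^14 / (14! · 2^(14/2)) ≈ 5.68653e-09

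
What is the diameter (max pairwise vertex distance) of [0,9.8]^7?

d = √(9.8² + 9.8² + ... + 9.8²) [7 terms] = √(7·9.8²) = 9.8√7 ≈ 25.9284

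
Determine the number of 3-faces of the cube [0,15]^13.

An n-cube has C(n,k)·2^(n-k) k-faces. Here C(13,3)·2^10 = 286·1024 = 292864.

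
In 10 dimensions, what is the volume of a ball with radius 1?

V_10(1) = π^(10/2) · (1)^10 / Γ(10/2 + 1) = π^5/120 ≈ 2.55016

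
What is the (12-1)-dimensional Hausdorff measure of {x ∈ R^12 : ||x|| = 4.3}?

S = n·V_n(r)/r = 12·V_12(4.3)/4.3 (volume-to-surface relation), giving 1.48902e+08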